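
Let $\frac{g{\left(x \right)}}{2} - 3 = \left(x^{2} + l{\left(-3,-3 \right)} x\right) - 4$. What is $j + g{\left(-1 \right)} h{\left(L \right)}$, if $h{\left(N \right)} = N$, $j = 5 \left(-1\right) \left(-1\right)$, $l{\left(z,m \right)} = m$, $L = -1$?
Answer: $-1$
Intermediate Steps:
$j = 5$ ($j = \left(-5\right) \left(-1\right) = 5$)
$g{\left(x \right)} = -2 - 6 x + 2 x^{2}$ ($g{\left(x \right)} = 6 + 2 \left(\left(x^{2} - 3 x\right) - 4\right) = 6 + 2 \left(-4 + x^{2} - 3 x\right) = 6 - \left(8 - 2 x^{2} + 6 x\right) = -2 - 6 x + 2 x^{2}$)
$j + g{\left(-1 \right)} h{\left(L \right)} = 5 + \left(-2 - -6 + 2 \left(-1\right)^{2}\right) \left(-1\right) = 5 + \left(-2 + 6 + 2 \cdot 1\right) \left(-1\right) = 5 + \left(-2 + 6 + 2\right) \left(-1\right) = 5 + 6 \left(-1\right) = 5 - 6 = -1$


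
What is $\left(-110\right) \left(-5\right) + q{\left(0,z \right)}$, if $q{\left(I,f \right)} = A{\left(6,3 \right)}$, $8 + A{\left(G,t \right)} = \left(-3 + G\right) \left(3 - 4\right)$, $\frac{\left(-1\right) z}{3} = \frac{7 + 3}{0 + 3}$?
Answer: $539$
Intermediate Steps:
$z = -10$ ($z = - 3 \frac{7 + 3}{0 + 3} = - 3 \cdot \frac{10}{3} = - 3 \cdot 10 \cdot \frac{1}{3} = \left(-3\right) \frac{10}{3} = -10$)
$A{\left(G,t \right)} = -5 - G$ ($A{\left(G,t \right)} = -8 + \left(-3 + G\right) \left(3 - 4\right) = -8 + \left(-3 + G\right) \left(-1\right) = -8 - \left(-3 + G\right) = -5 - G$)
$q{\left(I,f \right)} = -11$ ($q{\left(I,f \right)} = -5 - 6 = -11$)
$\left(-110\right) \left(-5\right) + q{\left(0,z \right)} = \left(-110\right) \left(-5\right) - 11 = 550 - 11 = 539$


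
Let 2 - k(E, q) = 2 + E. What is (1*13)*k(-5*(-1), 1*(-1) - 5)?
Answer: -65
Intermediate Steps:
k(E, q) = -E (k(E, q) = 2 - (2 + E) = 2 + (-2 - E) = -E)
(1*13)*k(-5*(-1), 1*(-1) - 5) = (1*13)*(-(-5)*(-1)) = 13*(-1*5) = 13*(-5) = -65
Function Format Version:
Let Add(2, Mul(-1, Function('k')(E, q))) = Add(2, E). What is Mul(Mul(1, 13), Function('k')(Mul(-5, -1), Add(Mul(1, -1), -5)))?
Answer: -65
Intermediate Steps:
Function('k')(E, q) = Mul(-1, E) (Function('k')(E, q) = Add(2, Mul(-1, Add(2, E))) = Add(2, Add(-2, Mul(-1, E))) = Mul(-1, E))
Mul(Mul(1, 13), Function('k')(Mul(-5, -1), Add(Mul(1, -1), -5))) = Mul(Mul(1, 13), Mul(-1, Mul(-5, -1))) = Mul(13, Mul(-1, 5)) = Mul(13, -5) = -65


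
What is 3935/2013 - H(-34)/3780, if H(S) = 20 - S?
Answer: 273437/140910 ≈ 1.9405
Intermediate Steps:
3935/2013 - H(-34)/3780 = 3935/2013 - (20 - 1*(-34))/3780 = 3935*(1/2013) - (20 + 34)*(1/3780) = 3935/2013 - 1*54*(1/3780) = 3935/2013 - 54*1/3780 = 3935/2013 - 1/70 = 273437/140910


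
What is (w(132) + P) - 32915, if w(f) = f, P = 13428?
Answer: -19355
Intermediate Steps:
(w(132) + P) - 32915 = (132 + 13428) - 32915 = 13560 - 32915 = -19355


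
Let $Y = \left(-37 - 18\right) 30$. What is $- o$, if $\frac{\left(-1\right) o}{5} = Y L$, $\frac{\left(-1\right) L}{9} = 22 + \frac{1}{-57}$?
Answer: $\frac{31011750}{19} \approx 1.6322 \cdot 10^{6}$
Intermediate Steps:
$L = - \frac{3759}{19}$ ($L = - 9 \left(22 + \frac{1}{-57}\right) = - 9 \left(22 - \frac{1}{57}\right) = \left(-9\right) \frac{1253}{57} = - \frac{3759}{19} \approx -197.84$)
$Y = -1650$ ($Y = \left(-55\right) 30 = -1650$)
$o = - \frac{31011750}{19}$ ($o = - 5 \left(\left(-1650\right) \left(- \frac{3759}{19}\right)\right) = \left(-5\right) \frac{6202350}{19} = - \frac{31011750}{19} \approx -1.6322 \cdot 10^{6}$)
$- o = \left(-1\right) \left(- \frac{31011750}{19}\right) = \frac{31011750}{19}$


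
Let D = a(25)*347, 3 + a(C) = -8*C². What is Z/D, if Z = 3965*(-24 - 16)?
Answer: 158600/1736041 ≈ 0.091357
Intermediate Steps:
a(C) = -3 - 8*C²
D = -1736041 (D = (-3 - 8*25²)*347 = (-3 - 8*625)*347 = (-3 - 5000)*347 = -5003*347 = -1736041)
Z = -158600 (Z = 3965*(-40) = -158600)
Z/D = -158600/(-1736041) = -158600*(-1/1736041) = 158600/1736041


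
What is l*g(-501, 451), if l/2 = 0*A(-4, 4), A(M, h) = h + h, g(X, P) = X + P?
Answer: 0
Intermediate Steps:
g(X, P) = P + X
A(M, h) = 2*h
l = 0 (l = 2*(0*(2*4)) = 2*(0*8) = 2*0 = 0)
l*g(-501, 451) = 0*(451 - 501) = 0*(-50) = 0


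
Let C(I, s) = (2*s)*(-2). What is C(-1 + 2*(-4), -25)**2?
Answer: 10000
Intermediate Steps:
C(I, s) = -4*s
C(-1 + 2*(-4), -25)**2 = (-4*(-25))**2 = 100**2 = 10000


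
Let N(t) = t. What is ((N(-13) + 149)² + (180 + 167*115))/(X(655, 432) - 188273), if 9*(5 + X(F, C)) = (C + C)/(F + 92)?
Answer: -9432369/46881190 ≈ -0.20120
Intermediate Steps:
X(F, C) = -5 + 2*C/(9*(92 + F)) (X(F, C) = -5 + ((C + C)/(F + 92))/9 = -5 + ((2*C)/(92 + F))/9 = -5 + (2*C/(92 + F))/9 = -5 + 2*C/(9*(92 + F)))
((N(-13) + 149)² + (180 + 167*115))/(X(655, 432) - 188273) = ((-13 + 149)² + (180 + 167*115))/((-4140 - 45*655 + 2*432)/(9*(92 + 655)) - 188273) = (136² + (180 + 19205))/((⅑)*(-4140 - 29475 + 864)/747 - 188273) = (18496 + 19385)/((⅑)*(1/747)*(-32751) - 188273) = 37881/(-1213/249 - 188273) = 37881/(-46881190/249) = 37881*(-249/46881190) = -9432369/46881190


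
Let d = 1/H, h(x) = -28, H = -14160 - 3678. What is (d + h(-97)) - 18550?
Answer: -331394365/17838 ≈ -18578.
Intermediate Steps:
H = -17838
d = -1/17838 (d = 1/(-17838) = -1/17838 ≈ -5.6060e-5)
(d + h(-97)) - 18550 = (-1/17838 - 28) - 18550 = -499465/17838 - 18550 = -331394365/17838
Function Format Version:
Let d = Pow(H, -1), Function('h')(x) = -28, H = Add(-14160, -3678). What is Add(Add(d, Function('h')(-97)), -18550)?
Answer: Rational(-331394365, 17838) ≈ -18578.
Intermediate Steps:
H = -17838
d = Rational(-1, 17838) (d = Pow(-17838, -1) = Rational(-1, 17838) ≈ -5.6060e-5)
Add(Add(d, Function('h')(-97)), -18550) = Add(Add(Rational(-1, 17838), -28), -18550) = Add(Rational(-499465, 17838), -18550) = Rational(-331394365, 17838)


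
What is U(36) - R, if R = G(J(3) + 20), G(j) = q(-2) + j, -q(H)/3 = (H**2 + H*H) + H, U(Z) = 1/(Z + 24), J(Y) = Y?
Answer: -299/60 ≈ -4.9833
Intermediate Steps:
U(Z) = 1/(24 + Z)
q(H) = -6*H**2 - 3*H (q(H) = -3*((H**2 + H*H) + H) = -3*((H**2 + H**2) + H) = -3*(2*H**2 + H) = -3*(H + 2*H**2) = -6*H**2 - 3*H)
G(j) = -18 + j (G(j) = -3*(-2)*(1 + 2*(-2)) + j = -3*(-2)*(1 - 4) + j = -3*(-2)*(-3) + j = -18 + j)
R = 5 (R = -18 + (3 + 20) = -18 + 23 = 5)
U(36) - R = 1/(24 + 36) - 1*5 = 1/60 - 5 = -299/60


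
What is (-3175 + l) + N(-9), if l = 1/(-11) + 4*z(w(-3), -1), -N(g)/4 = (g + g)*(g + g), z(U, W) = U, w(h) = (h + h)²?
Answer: -47598/11 ≈ -4327.1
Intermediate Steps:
w(h) = 4*h² (w(h) = (2*h)² = 4*h²)
N(g) = -16*g² (N(g) = -4*(g + g)*(g + g) = -4*2*g*2*g = -16*g²)
l = 1583/11 (l = 1/(-11) + 4*(4*(-3)²) = 1*(-1/11) + 4*(4*9) = -1/11 + 4*36 = -1/11 + 144 = 1583/11 ≈ 143.91)
(-3175 + l) + N(-9) = (-3175 + 1583/11) - 16*(-9)² = -33342/11 - 16*81 = -33342/11 - 1296 = -47598/11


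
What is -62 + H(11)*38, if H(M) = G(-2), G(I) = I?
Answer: -138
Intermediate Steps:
H(M) = -2
-62 + H(11)*38 = -62 - 2*38 = -62 - 76 = -138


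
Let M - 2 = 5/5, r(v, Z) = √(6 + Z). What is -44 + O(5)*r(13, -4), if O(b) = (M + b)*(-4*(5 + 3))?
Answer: -44 - 256*√2 ≈ -406.04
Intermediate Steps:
M = 3 (M = 2 + 5/5 = 2 + 5*(⅕) = 2 + 1 = 3)
O(b) = -96 - 32*b (O(b) = (3 + b)*(-4*(5 + 3)) = (3 + b)*(-4*8) = (3 + b)*(-32) = -96 - 32*b)
-44 + O(5)*r(13, -4) = -44 + (-96 - 32*5)*√(6 - 4) = -44 + (-96 - 160)*√2 = -44 - 256*√2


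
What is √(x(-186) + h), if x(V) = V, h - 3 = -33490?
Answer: I*√33673 ≈ 183.5*I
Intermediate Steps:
h = -33487 (h = 3 - 33490 = -33487)
√(x(-186) + h) = √(-186 - 33487) = √(-33673) = I*√33673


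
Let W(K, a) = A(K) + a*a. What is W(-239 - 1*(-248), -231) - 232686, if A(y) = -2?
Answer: -179327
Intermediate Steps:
W(K, a) = -2 + a**2 (W(K, a) = -2 + a*a = -2 + a**2)
W(-239 - 1*(-248), -231) - 232686 = (-2 + (-231)**2) - 232686 = (-2 + 53361) - 232686 = 53359 - 232686 = -179327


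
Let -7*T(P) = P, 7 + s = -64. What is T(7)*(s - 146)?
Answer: 217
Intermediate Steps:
s = -71 (s = -7 - 64 = -71)
T(P) = -P/7
T(7)*(s - 146) = (-⅐*7)*(-71 - 146) = -1*(-217) = 217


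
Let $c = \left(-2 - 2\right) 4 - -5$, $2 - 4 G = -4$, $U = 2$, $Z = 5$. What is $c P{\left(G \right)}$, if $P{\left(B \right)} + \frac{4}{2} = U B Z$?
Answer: $-143$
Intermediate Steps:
$G = \frac{3}{2}$ ($G = \frac{1}{2} - -1 = \frac{1}{2} + 1 = \frac{3}{2} \approx 1.5$)
$c = -11$ ($c = \left(-4\right) 4 + 5 = -16 + 5 = -11$)
$P{\left(B \right)} = -2 + 10 B$ ($P{\left(B \right)} = -2 + 2 B 5 = -2 + 10 B$)
$c P{\left(G \right)} = - 11 \left(-2 + 10 \cdot \frac{3}{2}\right) = - 11 \left(-2 + 15\right) = \left(-11\right) 13 = -143$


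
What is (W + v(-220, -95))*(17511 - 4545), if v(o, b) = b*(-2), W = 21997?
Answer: 287676642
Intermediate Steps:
v(o, b) = -2*b
(W + v(-220, -95))*(17511 - 4545) = (21997 - 2*(-95))*(17511 - 4545) = (21997 + 190)*12966 = 22187*12966 = 287676642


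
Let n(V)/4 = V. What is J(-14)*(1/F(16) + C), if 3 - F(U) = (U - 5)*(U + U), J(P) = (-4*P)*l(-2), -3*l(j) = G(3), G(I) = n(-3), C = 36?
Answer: 2814112/349 ≈ 8063.4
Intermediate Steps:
n(V) = 4*V
G(I) = -12 (G(I) = 4*(-3) = -12)
l(j) = 4 (l(j) = -1/3*(-12) = 4)
J(P) = -16*P (J(P) = -4*P*4 = -16*P)
F(U) = 3 - 2*U*(-5 + U) (F(U) = 3 - (U - 5)*(U + U) = 3 - (-5 + U)*2*U = 3 - 2*U*(-5 + U))
J(-14)*(1/F(16) + C) = (-16*(-14))*(1/(3 - 2*16**2 + 10*16) + 36) = 224*(1/(3 - 2*256 + 160) + 36) = 224*(1/(3 - 512 + 160) + 36) = 224*(1/(-349) + 36) = 224*(-1/349 + 36) = 224*(12563/349) = 2814112/349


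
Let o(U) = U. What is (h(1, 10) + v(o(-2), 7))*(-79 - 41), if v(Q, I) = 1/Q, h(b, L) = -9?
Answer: 1140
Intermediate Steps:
(h(1, 10) + v(o(-2), 7))*(-79 - 41) = (-9 + 1/(-2))*(-79 - 41) = (-9 - ½)*(-120) = -19/2*(-120) = 1140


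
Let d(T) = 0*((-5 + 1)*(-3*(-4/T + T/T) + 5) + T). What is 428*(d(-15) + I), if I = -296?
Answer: -126688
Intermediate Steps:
d(T) = 0 (d(T) = 0*(-4*(-3*(-4/T + 1) + 5) + T) = 0*(-4*(-3*(1 - 4/T) + 5) + T) = 0*(-4*((-3 + 12/T) + 5) + T) = 0*(-4*(2 + 12/T) + T) = 0*((-8 - 48/T) + T) = 0*(-8 + T - 48/T) = 0)
428*(d(-15) + I) = 428*(0 - 296) = 428*(-296) = -126688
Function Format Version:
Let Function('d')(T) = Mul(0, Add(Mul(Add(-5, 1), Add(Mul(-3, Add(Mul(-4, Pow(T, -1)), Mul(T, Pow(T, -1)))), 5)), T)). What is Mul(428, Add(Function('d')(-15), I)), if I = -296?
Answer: -126688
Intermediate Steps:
Function('d')(T) = 0 (Function('d')(T) = Mul(0, Add(Mul(-4, Add(Mul(-3, Add(Mul(-4, Pow(T, -1)), 1)), 5)), T)) = Mul(0, Add(Mul(-4, Add(Mul(-3, Add(1, Mul(-4, Pow(T, -1)))), 5)), T)) = Mul(0, Add(Mul(-4, Add(Add(-3, Mul(12, Pow(T, -1))), 5)), T)) = Mul(0, Add(Mul(-4, Add(2, Mul(12, Pow(T, -1)))), T)) = Mul(0, Add(Add(-8, Mul(-48, Pow(T, -1))), T)) = Mul(0, Add(-8, T, Mul(-48, Pow(T, -1)))) = 0)
Mul(428, Add(Function('d')(-15), I)) = Mul(428, Add(0, -296)) = Mul(428, -296) = -126688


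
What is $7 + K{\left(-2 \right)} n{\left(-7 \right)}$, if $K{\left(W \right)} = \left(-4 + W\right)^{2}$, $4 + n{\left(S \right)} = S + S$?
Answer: $-641$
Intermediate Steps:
$n{\left(S \right)} = -4 + 2 S$ ($n{\left(S \right)} = -4 + \left(S + S\right) = -4 + 2 S$)
$7 + K{\left(-2 \right)} n{\left(-7 \right)} = 7 + \left(-4 - 2\right)^{2} \left(-4 + 2 \left(-7\right)\right) = 7 + \left(-6\right)^{2} \left(-4 - 14\right) = 7 + 36 \left(-18\right) = 7 - 648 = -641$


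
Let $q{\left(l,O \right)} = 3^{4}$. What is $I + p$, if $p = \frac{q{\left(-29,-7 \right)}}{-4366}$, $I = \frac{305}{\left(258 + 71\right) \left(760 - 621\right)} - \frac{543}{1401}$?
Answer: $- \frac{37246735153}{93241941982} \approx -0.39946$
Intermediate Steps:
$q{\left(l,O \right)} = 81$
$I = - \frac{8134876}{21356377}$ ($I = \frac{305}{329 \cdot 139} - \frac{181}{467} = \frac{305}{45731} - \frac{181}{467} = - \frac{8134876}{21356377} \approx -0.38091$)
$p = - \frac{81}{4366}$ ($p = \frac{81}{-4366} = 81 \left(- \frac{1}{4366}\right) = - \frac{81}{4366} \approx -0.018552$)
$I + p = - \frac{8134876}{21356377} - \frac{81}{4366} = - \frac{37246735153}{93241941982}$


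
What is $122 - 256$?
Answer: $-134$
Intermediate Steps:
$122 - 256 = -134$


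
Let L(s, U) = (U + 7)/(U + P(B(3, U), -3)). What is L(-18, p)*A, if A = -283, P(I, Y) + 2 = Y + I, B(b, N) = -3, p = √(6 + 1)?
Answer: 5943/19 + 1415*√7/19 ≈ 509.83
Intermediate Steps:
p = √7 ≈ 2.6458
P(I, Y) = -2 + I + Y (P(I, Y) = -2 + (Y + I) = -2 + (I + Y) = -2 + I + Y)
L(s, U) = (7 + U)/(-8 + U) (L(s, U) = (U + 7)/(U + (-2 - 3 - 3)) = (7 + U)/(U - 8) = (7 + U)/(-8 + U))
L(-18, p)*A = ((7 + √7)/(-8 + √7))*(-283) = -283*(7 + √7)/(-8 + √7)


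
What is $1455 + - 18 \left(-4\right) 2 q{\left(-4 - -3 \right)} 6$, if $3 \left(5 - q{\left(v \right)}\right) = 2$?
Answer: $5199$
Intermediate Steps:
$q{\left(v \right)} = \frac{13}{3}$ ($q{\left(v \right)} = 5 - \frac{2}{3} = \frac{13}{3}$)
$1455 + - 18 \left(-4\right) 2 q{\left(-4 - -3 \right)} 6 = 1455 + - 18 \left(-4\right) 2 \cdot \frac{13}{3} \cdot 6 = 1455 + - 18 \left(\left(-8\right) \frac{13}{3}\right) 6 = 1455 + \left(-18\right) \left(- \frac{104}{3}\right) 6 = 1455 + 624 \cdot 6 = 1455 + 3744 = 5199$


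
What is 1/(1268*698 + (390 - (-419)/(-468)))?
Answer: 468/414392053 ≈ 1.1294e-6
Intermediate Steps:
1/(1268*698 + (390 - (-419)/(-468))) = 1/(885064 + (390 - (-419)*(-1)/468)) = 1/(885064 + (390 - 1*419/468)) = 1/(885064 + (390 - 419/468)) = 1/(885064 + 182101/468) = 1/(414392053/468) = 468/414392053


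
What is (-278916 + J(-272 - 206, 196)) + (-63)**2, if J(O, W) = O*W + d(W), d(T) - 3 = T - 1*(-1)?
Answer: -368435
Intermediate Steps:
d(T) = 4 + T (d(T) = 3 + (T - 1*(-1)) = 3 + (T + 1) = 3 + (1 + T) = 4 + T)
J(O, W) = 4 + W + O*W (J(O, W) = O*W + (4 + W) = 4 + W + O*W)
(-278916 + J(-272 - 206, 196)) + (-63)**2 = (-278916 + (4 + 196 + (-272 - 206)*196)) + (-63)**2 = (-278916 + (4 + 196 - 478*196)) + 3969 = (-278916 + (4 + 196 - 93688)) + 3969 = (-278916 - 93488) + 3969 = -372404 + 3969 = -368435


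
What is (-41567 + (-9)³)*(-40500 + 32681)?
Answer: 330712424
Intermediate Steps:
(-41567 + (-9)³)*(-40500 + 32681) = (-41567 - 729)*(-7819) = -42296*(-7819) = 330712424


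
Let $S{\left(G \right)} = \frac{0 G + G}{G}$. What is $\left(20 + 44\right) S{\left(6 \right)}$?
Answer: $64$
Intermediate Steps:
$S{\left(G \right)} = 1$ ($S{\left(G \right)} = \frac{0 + G}{G} = \frac{G}{G} = 1$)
$\left(20 + 44\right) S{\left(6 \right)} = \left(20 + 44\right) 1 = 64 \cdot 1 = 64$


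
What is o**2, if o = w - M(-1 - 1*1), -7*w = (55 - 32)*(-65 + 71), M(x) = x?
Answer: 15376/49 ≈ 313.80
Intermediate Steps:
w = -138/7 (w = -(55 - 32)*(-65 + 71)/7 = -23*6/7 = -1/7*138 = -138/7 ≈ -19.714)
o = -124/7 (o = -138/7 - (-1 - 1*1) = -138/7 - (-1 - 1) = -138/7 - 1*(-2) = -138/7 + 2 = -124/7 ≈ -17.714)
o**2 = (-124/7)**2 = 15376/49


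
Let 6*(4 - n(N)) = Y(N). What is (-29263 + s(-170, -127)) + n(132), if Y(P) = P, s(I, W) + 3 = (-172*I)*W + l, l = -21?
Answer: -3742785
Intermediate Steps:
s(I, W) = -24 - 172*I*W (s(I, W) = -3 + ((-172*I)*W - 21) = -3 + (-172*I*W - 21) = -3 + (-21 - 172*I*W) = -24 - 172*I*W)
n(N) = 4 - N/6
(-29263 + s(-170, -127)) + n(132) = (-29263 + (-24 - 172*(-170)*(-127))) + (4 - 1/6*132) = (-29263 + (-24 - 3713480)) + (4 - 22) = (-29263 - 3713504) - 18 = -3742767 - 18 = -3742785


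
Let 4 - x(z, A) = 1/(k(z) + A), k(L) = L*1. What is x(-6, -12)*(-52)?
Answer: -1898/9 ≈ -210.89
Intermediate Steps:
k(L) = L
x(z, A) = 4 - 1/(A + z) (x(z, A) = 4 - 1/(z + A) = 4 - 1/(A + z))
x(-6, -12)*(-52) = ((-1 + 4*(-12) + 4*(-6))/(-12 - 6))*(-52) = ((-1 - 48 - 24)/(-18))*(-52) = -1/18*(-73)*(-52) = (73/18)*(-52) = -1898/9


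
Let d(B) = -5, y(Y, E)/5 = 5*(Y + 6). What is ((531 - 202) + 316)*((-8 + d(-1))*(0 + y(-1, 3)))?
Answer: -1048125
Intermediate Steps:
y(Y, E) = 150 + 25*Y (y(Y, E) = 5*(5*(Y + 6)) = 5*(5*(6 + Y)) = 5*(30 + 5*Y) = 150 + 25*Y)
((531 - 202) + 316)*((-8 + d(-1))*(0 + y(-1, 3))) = ((531 - 202) + 316)*((-8 - 5)*(0 + (150 + 25*(-1)))) = (329 + 316)*(-13*(0 + (150 - 25))) = 645*(-13*(0 + 125)) = 645*(-13*125) = 645*(-1625) = -1048125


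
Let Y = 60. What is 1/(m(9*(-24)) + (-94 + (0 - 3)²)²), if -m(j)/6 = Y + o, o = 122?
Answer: 1/6133 ≈ 0.00016305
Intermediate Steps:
m(j) = -1092 (m(j) = -6*(60 + 122) = -6*182 = -1092)
1/(m(9*(-24)) + (-94 + (0 - 3)²)²) = 1/(-1092 + (-94 + (0 - 3)²)²) = 1/(-1092 + (-94 + (-3)²)²) = 1/(-1092 + (-94 + 9)²) = 1/(-1092 + (-85)²) = 1/(-1092 + 7225) = 1/6133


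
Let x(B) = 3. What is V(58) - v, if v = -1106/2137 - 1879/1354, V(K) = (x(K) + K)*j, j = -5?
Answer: -877003943/2893498 ≈ -303.09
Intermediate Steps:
V(K) = -15 - 5*K (V(K) = (3 + K)*(-5) = -15 - 5*K)
v = -5512947/2893498 (v = -1106*1/2137 - 1879*1/1354 = -1106/2137 - 1879/1354 = -5512947/2893498 ≈ -1.9053)
V(58) - v = (-15 - 5*58) - 1*(-5512947/2893498) = (-15 - 290) + 5512947/2893498 = -305 + 5512947/2893498 = -877003943/2893498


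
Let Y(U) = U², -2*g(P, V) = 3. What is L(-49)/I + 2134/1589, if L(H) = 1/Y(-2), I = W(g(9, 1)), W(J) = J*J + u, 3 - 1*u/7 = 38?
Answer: 2070525/1542919 ≈ 1.3420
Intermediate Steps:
u = -245 (u = 21 - 7*38 = 21 - 266 = -245)
g(P, V) = -3/2 (g(P, V) = -½*3 = -3/2)
W(J) = -245 + J² (W(J) = J*J - 245 = J² - 245 = -245 + J²)
I = -971/4 (I = -245 + (-3/2)² = -245 + 9/4 = -971/4 ≈ -242.75)
L(H) = ¼ (L(H) = 1/((-2)²) = 1/4 = ¼)
L(-49)/I + 2134/1589 = 1/(4*(-971/4)) + 2134/1589 = (¼)*(-4/971) + 2134*(1/1589) = -1/971 + 2134/1589 = 2070525/1542919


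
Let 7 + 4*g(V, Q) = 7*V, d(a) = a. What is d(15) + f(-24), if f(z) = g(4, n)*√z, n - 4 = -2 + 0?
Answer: 15 + 21*I*√6/2 ≈ 15.0 + 25.72*I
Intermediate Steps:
n = 2 (n = 4 + (-2 + 0) = 4 - 2 = 2)
g(V, Q) = -7/4 + 7*V/4 (g(V, Q) = -7/4 + (7*V)/4 = -7/4 + 7*V/4)
f(z) = 21*√z/4 (f(z) = (-7/4 + (7/4)*4)*√z = (-7/4 + 7)*√z = 21*√z/4)
d(15) + f(-24) = 15 + 21*√(-24)/4 = 15 + 21*(2*I*√6)/4 = 15 + 21*I*√6/2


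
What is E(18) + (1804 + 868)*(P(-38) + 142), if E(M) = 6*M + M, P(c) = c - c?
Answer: 379550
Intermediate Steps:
P(c) = 0
E(M) = 7*M
E(18) + (1804 + 868)*(P(-38) + 142) = 7*18 + (1804 + 868)*(0 + 142) = 126 + 2672*142 = 126 + 379424 = 379550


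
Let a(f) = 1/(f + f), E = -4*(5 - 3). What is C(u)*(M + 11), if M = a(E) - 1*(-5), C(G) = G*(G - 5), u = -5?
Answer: 6375/8 ≈ 796.88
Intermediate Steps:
E = -8 (E = -4*2 = -8)
a(f) = 1/(2*f)
C(G) = G*(-5 + G)
M = 79/16 (M = (½)/(-8) - 1*(-5) = (½)*(-⅛) + 5 = -1/16 + 5 = 79/16 ≈ 4.9375)
C(u)*(M + 11) = (-5*(-5 - 5))*(79/16 + 11) = -5*(-10)*(255/16) = 50*(255/16) = 6375/8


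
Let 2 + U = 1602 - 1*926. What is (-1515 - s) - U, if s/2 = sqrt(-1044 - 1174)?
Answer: -2189 - 2*I*sqrt(2218) ≈ -2189.0 - 94.191*I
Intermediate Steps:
U = 674 (U = -2 + (1602 - 1*926) = -2 + (1602 - 926) = -2 + 676 = 674)
s = 2*I*sqrt(2218) (s = 2*sqrt(-1044 - 1174) = 2*sqrt(-2218) = 2*(I*sqrt(2218)) = 2*I*sqrt(2218) ≈ 94.191*I)
(-1515 - s) - U = (-1515 - 2*I*sqrt(2218)) - 1*674 = (-1515 - 2*I*sqrt(2218)) - 674 = -2189 - 2*I*sqrt(2218)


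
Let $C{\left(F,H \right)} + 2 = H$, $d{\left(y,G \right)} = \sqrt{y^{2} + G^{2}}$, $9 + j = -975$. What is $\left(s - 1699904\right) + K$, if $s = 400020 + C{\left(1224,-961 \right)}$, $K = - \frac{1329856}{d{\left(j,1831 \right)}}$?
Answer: $-1300847 - \frac{1329856 \sqrt{4320817}}{4320817} \approx -1.3015 \cdot 10^{6}$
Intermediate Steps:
$j = -984$ ($j = -9 - 975 = -984$)
$d{\left(y,G \right)} = \sqrt{G^{2} + y^{2}}$
$C{\left(F,H \right)} = -2 + H$
$K = - \frac{1329856 \sqrt{4320817}}{4320817}$ ($K = - \frac{1329856}{\sqrt{1831^{2} + \left(-984\right)^{2}}} = - \frac{1329856}{\sqrt{3352561 + 968256}} = - \frac{1329856}{\sqrt{4320817}} = - 1329856 \frac{\sqrt{4320817}}{4320817} = - \frac{1329856 \sqrt{4320817}}{4320817} \approx -639.77$)
$s = 399057$ ($s = 400020 - 963 = 399057$)
$\left(s - 1699904\right) + K = \left(399057 - 1699904\right) - \frac{1329856 \sqrt{4320817}}{4320817} = -1300847 - \frac{1329856 \sqrt{4320817}}{4320817}$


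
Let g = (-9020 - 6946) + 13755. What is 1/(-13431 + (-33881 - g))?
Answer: -1/45101 ≈ -2.2172e-5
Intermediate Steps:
g = -2211 (g = -15966 + 13755 = -2211)
1/(-13431 + (-33881 - g)) = 1/(-13431 + (-33881 - 1*(-2211))) = 1/(-13431 + (-33881 + 2211)) = 1/(-13431 - 31670) = 1/(-45101) = -1/45101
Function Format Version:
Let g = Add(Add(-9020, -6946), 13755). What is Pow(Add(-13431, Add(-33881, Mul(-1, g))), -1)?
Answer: Rational(-1, 45101) ≈ -2.2172e-5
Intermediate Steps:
g = -2211 (g = Add(-15966, 13755) = -2211)
Pow(Add(-13431, Add(-33881, Mul(-1, g))), -1) = Pow(Add(-13431, Add(-33881, Mul(-1, -2211))), -1) = Pow(Add(-13431, Add(-33881, 2211)), -1) = Pow(Add(-13431, -31670), -1) = Pow(-45101, -1) = Rational(-1, 45101)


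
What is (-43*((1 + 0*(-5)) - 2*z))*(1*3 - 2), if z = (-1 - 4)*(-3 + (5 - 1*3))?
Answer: 387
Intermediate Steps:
z = 5 (z = -5*(-3 + (5 - 3)) = -5*(-3 + 2) = -5*(-1) = 5)
(-43*((1 + 0*(-5)) - 2*z))*(1*3 - 2) = (-43*((1 + 0*(-5)) - 2*5))*(1*3 - 2) = (-43*((1 + 0) - 10))*(3 - 2) = -43*(1 - 10)*1 = -43*(-9)*1 = 387*1 = 387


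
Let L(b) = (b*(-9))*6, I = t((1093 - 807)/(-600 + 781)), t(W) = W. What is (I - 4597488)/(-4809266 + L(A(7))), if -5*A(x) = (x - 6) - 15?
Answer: 2080362605/2176261283 ≈ 0.95593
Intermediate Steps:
A(x) = 21/5 - x/5 (A(x) = -((x - 6) - 15)/5 = -((-6 + x) - 15)/5 = -(-21 + x)/5 = 21/5 - x/5)
I = 286/181 (I = (1093 - 807)/(-600 + 781) = 286/181 ≈ 1.5801)
L(b) = -54*b (L(b) = -9*b*6 = -54*b)
(I - 4597488)/(-4809266 + L(A(7))) = (286/181 - 4597488)/(-4809266 - 54*(21/5 - ⅕*7)) = -832145042/(181*(-4809266 - 54*(21/5 - 7/5))) = -832145042/(181*(-4809266 - 54*14/5)) = -832145042/(181*(-4809266 - 756/5)) = -832145042/(181*(-24047086/5)) = -832145042/181*(-5/24047086) = 2080362605/2176261283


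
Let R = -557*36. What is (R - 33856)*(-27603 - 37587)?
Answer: 3514262520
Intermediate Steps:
R = -20052
(R - 33856)*(-27603 - 37587) = (-20052 - 33856)*(-27603 - 37587) = -53908*(-65190) = 3514262520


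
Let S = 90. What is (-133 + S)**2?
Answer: 1849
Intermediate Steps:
(-133 + S)**2 = (-133 + 90)**2 = (-43)**2 = 1849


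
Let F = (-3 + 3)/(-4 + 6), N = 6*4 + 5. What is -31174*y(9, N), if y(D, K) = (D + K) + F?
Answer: -1184612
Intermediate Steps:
N = 29 (N = 24 + 5 = 29)
F = 0 (F = 0/2 = 0*(½) = 0)
y(D, K) = D + K (y(D, K) = (D + K) + 0 = D + K)
-31174*y(9, N) = -31174*(9 + 29) = -31174*38 = -1184612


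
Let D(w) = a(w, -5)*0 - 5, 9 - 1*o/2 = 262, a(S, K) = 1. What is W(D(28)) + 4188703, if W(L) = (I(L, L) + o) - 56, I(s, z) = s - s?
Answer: 4188141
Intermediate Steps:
I(s, z) = 0
o = -506 (o = 18 - 2*262 = 18 - 524 = -506)
D(w) = -5 (D(w) = 1*0 - 5 = 0 - 5 = -5)
W(L) = -562 (W(L) = (0 - 506) - 56 = -506 - 56 = -562)
W(D(28)) + 4188703 = -562 + 4188703 = 4188141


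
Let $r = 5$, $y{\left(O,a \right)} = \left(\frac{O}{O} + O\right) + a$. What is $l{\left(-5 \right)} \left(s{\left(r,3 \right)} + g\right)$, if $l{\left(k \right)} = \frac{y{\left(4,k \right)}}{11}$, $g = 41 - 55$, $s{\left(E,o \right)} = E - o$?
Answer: $0$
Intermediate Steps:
$y{\left(O,a \right)} = 1 + O + a$ ($y{\left(O,a \right)} = \left(1 + O\right) + a = 1 + O + a$)
$g = -14$
$l{\left(k \right)} = \frac{5}{11} + \frac{k}{11}$ ($l{\left(k \right)} = \frac{1 + 4 + k}{11} = \left(5 + k\right) \frac{1}{11} = \frac{5}{11} + \frac{k}{11}$)
$l{\left(-5 \right)} \left(s{\left(r,3 \right)} + g\right) = \left(\frac{5}{11} + \frac{1}{11} \left(-5\right)\right) \left(\left(5 - 3\right) - 14\right) = \left(\frac{5}{11} - \frac{5}{11}\right) \left(\left(5 - 3\right) - 14\right) = 0 \left(2 - 14\right) = 0 \left(-12\right) = 0$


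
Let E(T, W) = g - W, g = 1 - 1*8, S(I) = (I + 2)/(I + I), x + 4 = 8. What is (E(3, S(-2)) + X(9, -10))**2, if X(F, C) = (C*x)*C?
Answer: 154449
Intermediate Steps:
x = 4 (x = -4 + 8 = 4)
S(I) = (2 + I)/(2*I) (S(I) = (2 + I)/((2*I)) = (2 + I)*(1/(2*I)) = (2 + I)/(2*I))
g = -7 (g = 1 - 8 = -7)
X(F, C) = 4*C**2 (X(F, C) = (C*4)*C = (4*C)*C = 4*C**2)
E(T, W) = -7 - W
(E(3, S(-2)) + X(9, -10))**2 = ((-7 - (2 - 2)/(2*(-2))) + 4*(-10)**2)**2 = ((-7 - (-1)*0/(2*2)) + 4*100)**2 = ((-7 - 1*0) + 400)**2 = ((-7 + 0) + 400)**2 = (-7 + 400)**2 = 393**2 = 154449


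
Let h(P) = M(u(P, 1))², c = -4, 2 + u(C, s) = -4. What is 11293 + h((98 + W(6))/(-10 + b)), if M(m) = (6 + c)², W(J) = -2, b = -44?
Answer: 11309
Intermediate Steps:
u(C, s) = -6 (u(C, s) = -2 - 4 = -6)
M(m) = 4 (M(m) = (6 - 4)² = 2² = 4)
h(P) = 16 (h(P) = 4² = 16)
11293 + h((98 + W(6))/(-10 + b)) = 11293 + 16 = 11309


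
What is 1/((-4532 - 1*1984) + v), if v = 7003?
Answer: 1/487 ≈ 0.0020534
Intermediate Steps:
1/((-4532 - 1*1984) + v) = 1/((-4532 - 1*1984) + 7003) = 1/((-4532 - 1984) + 7003) = 1/(-6516 + 7003) = 1/487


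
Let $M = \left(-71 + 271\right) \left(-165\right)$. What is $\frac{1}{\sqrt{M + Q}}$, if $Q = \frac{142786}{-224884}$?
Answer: $- \frac{i \sqrt{417233738583706}}{3710657393} \approx - 0.0055048 i$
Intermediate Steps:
$Q = - \frac{71393}{112442}$ ($Q = 142786 \left(- \frac{1}{224884}\right) = - \frac{71393}{112442} \approx -0.63493$)
$M = -33000$ ($M = 200 \left(-165\right) = -33000$)
$\frac{1}{\sqrt{M + Q}} = \frac{1}{\sqrt{-33000 - \frac{71393}{112442}}} = \frac{1}{\sqrt{- \frac{3710657393}{112442}}} = \frac{1}{\frac{1}{112442} i \sqrt{417233738583706}} = - \frac{i \sqrt{417233738583706}}{3710657393}$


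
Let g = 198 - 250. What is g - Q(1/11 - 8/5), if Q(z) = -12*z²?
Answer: -74632/3025 ≈ -24.672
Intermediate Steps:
g = -52
g - Q(1/11 - 8/5) = -52 - (-12)*(1/11 - 8/5)² = -52 - (-12)*(-83/55)² = -52 - (-12)*6889/3025 = -52 - 1*(-82668/3025) = -52 + 82668/3025 = -74632/3025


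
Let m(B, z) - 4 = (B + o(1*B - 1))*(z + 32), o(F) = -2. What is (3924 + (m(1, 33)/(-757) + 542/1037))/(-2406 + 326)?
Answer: -3080848867/1632818720 ≈ -1.8868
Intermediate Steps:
m(B, z) = 4 + (-2 + B)*(32 + z) (m(B, z) = 4 + (B - 2)*(z + 32) = 4 + (-2 + B)*(32 + z))
(3924 + (m(1, 33)/(-757) + 542/1037))/(-2406 + 326) = (3924 + ((-60 - 2*33 + 32*1 + 1*33)/(-757) + 542/1037))/(-2406 + 326) = (3924 + ((-60 - 66 + 32 + 33)*(-1/757) + 542*(1/1037)))/(-2080) = (3924 + (-61*(-1/757) + 542/1037))*(-1/2080) = (3924 + (61/757 + 542/1037))*(-1/2080) = (3924 + 473551/785009)*(-1/2080) = (3080848867/785009)*(-1/2080) = -3080848867/1632818720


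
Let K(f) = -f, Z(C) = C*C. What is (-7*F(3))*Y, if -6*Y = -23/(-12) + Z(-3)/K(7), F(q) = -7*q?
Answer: -371/24 ≈ -15.458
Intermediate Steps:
Z(C) = C**2
Y = -53/504 (Y = -(-23/(-12) + (-3)**2/((-1*7)))/6 = -(-23*(-1/12) + 9/(-7))/6 = -(23/12 + 9*(-1/7))/6 = -(23/12 - 9/7)/6 = -1/6*53/84 = -53/504 ≈ -0.10516)
(-7*F(3))*Y = -(-49)*3*(-53/504) = -7*(-21)*(-53/504) = 147*(-53/504) = -371/24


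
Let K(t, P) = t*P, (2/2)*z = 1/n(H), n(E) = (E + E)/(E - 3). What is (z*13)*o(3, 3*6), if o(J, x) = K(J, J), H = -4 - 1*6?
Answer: 1521/20 ≈ 76.050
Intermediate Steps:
H = -10 (H = -4 - 6 = -10)
n(E) = 2*E/(-3 + E) (n(E) = (2*E)/(-3 + E) = 2*E/(-3 + E))
z = 13/20 (z = 1/(2*(-10)/(-3 - 10)) = 1/(2*(-10)/(-13)) = 1/(2*(-10)*(-1/13)) = 1/(20/13) = 13/20 ≈ 0.65000)
K(t, P) = P*t
o(J, x) = J² (o(J, x) = J*J = J²)
(z*13)*o(3, 3*6) = ((13/20)*13)*3² = (169/20)*9 = 1521/20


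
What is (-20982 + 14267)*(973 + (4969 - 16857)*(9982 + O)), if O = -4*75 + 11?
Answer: 773765494865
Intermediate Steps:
O = -289 (O = -300 + 11 = -289)
(-20982 + 14267)*(973 + (4969 - 16857)*(9982 + O)) = (-20982 + 14267)*(973 + (4969 - 16857)*(9982 - 289)) = -6715*(973 - 11888*9693) = -6715*(973 - 115230384) = -6715*(-115229411) = 773765494865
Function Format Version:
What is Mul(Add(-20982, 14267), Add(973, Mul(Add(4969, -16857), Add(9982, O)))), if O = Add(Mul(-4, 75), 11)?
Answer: 773765494865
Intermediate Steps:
O = -289 (O = Add(-300, 11) = -289)
Mul(Add(-20982, 14267), Add(973, Mul(Add(4969, -16857), Add(9982, O)))) = Mul(Add(-20982, 14267), Add(973, Mul(Add(4969, -16857), Add(9982, -289)))) = Mul(-6715, Add(973, Mul(-11888, 9693))) = Mul(-6715, Add(973, -115230384)) = Mul(-6715, -115229411) = 773765494865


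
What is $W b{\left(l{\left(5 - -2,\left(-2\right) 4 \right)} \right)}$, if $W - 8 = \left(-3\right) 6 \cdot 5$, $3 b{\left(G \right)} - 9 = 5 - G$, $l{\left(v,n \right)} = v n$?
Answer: $- \frac{5740}{3} \approx -1913.3$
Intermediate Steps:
$l{\left(v,n \right)} = n v$
$b{\left(G \right)} = \frac{14}{3} - \frac{G}{3}$ ($b{\left(G \right)} = 3 + \frac{5 - G}{3} = 3 - \left(- \frac{5}{3} + \frac{G}{3}\right) = \frac{14}{3} - \frac{G}{3}$)
$W = -82$ ($W = 8 + \left(-3\right) 6 \cdot 5 = 8 - 90 = -82$)
$W b{\left(l{\left(5 - -2,\left(-2\right) 4 \right)} \right)} = - 82 \left(\frac{14}{3} - \frac{\left(-2\right) 4 \left(5 - -2\right)}{3}\right) = - 82 \left(\frac{14}{3} - \frac{\left(-8\right) \left(5 + 2\right)}{3}\right) = - 82 \left(\frac{14}{3} - \frac{\left(-8\right) 7}{3}\right) = - 82 \left(\frac{14}{3} - - \frac{56}{3}\right) = - 82 \left(\frac{14}{3} + \frac{56}{3}\right) = \left(-82\right) \frac{70}{3} = - \frac{5740}{3}$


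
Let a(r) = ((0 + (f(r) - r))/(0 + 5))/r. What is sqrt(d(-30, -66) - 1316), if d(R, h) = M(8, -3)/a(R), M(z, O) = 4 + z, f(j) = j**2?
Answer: 2*I*sqrt(316634)/31 ≈ 36.303*I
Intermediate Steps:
a(r) = (-r/5 + r**2/5)/r (a(r) = ((0 + (r**2 - r))/(0 + 5))/r = ((r**2 - r)/5)/r = ((r**2 - r)*(1/5))/r = (-r/5 + r**2/5)/r)
d(R, h) = 12/(-1/5 + R/5) (d(R, h) = (4 + 8)/(-1/5 + R/5) = 12/(-1/5 + R/5))
sqrt(d(-30, -66) - 1316) = sqrt(60/(-1 - 30) - 1316) = sqrt(60/(-31) - 1316) = sqrt(60*(-1/31) - 1316) = sqrt(-60/31 - 1316) = sqrt(-40856/31) = 2*I*sqrt(316634)/31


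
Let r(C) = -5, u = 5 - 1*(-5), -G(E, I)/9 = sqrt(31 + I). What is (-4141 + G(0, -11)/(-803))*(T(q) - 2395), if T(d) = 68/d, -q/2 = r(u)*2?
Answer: 49518078/5 - 215244*sqrt(5)/4015 ≈ 9.9035e+6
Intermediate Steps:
G(E, I) = -9*sqrt(31 + I)
u = 10 (u = 5 + 5 = 10)
q = 20 (q = -(-10)*2 = -2*(-10) = 20)
(-4141 + G(0, -11)/(-803))*(T(q) - 2395) = (-4141 - 9*sqrt(31 - 11)/(-803))*(68/20 - 2395) = (-4141 - 18*sqrt(5)*(-1/803))*(68*(1/20) - 2395) = (-4141 - 18*sqrt(5)*(-1/803))*(17/5 - 2395) = (-4141 - 18*sqrt(5)*(-1/803))*(-11958/5) = (-4141 + 18*sqrt(5)/803)*(-11958/5) = 49518078/5 - 215244*sqrt(5)/4015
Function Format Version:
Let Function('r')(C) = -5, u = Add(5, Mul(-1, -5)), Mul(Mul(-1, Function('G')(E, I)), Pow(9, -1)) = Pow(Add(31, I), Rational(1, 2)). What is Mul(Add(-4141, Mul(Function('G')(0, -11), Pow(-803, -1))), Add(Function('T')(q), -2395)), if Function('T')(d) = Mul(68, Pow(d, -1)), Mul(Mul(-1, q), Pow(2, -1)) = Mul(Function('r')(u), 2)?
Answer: Add(Rational(49518078, 5), Mul(Rational(-215244, 4015), Pow(5, Rational(1, 2)))) ≈ 9.9035e+6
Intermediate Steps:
Function('G')(E, I) = Mul(-9, Pow(Add(31, I), Rational(1, 2)))
u = 10 (u = Add(5, 5) = 10)
q = 20 (q = Mul(-2, Mul(-5, 2)) = Mul(-2, -10) = 20)
Mul(Add(-4141, Mul(Function('G')(0, -11), Pow(-803, -1))), Add(Function('T')(q), -2395)) = Mul(Add(-4141, Mul(Mul(-9, Pow(Add(31, -11), Rational(1, 2))), Pow(-803, -1))), Add(Mul(68, Pow(20, -1)), -2395)) = Mul(Add(-4141, Mul(Mul(-9, Pow(20, Rational(1, 2))), Rational(-1, 803))), Add(Mul(68, Rational(1, 20)), -2395)) = Mul(Add(-4141, Mul(Mul(-9, Mul(2, Pow(5, Rational(1, 2)))), Rational(-1, 803))), Add(Rational(17, 5), -2395)) = Mul(Add(-4141, Mul(Mul(-18, Pow(5, Rational(1, 2))), Rational(-1, 803))), Rational(-11958, 5)) = Mul(Add(-4141, Mul(Rational(18, 803), Pow(5, Rational(1, 2)))), Rational(-11958, 5)) = Add(Rational(49518078, 5), Mul(Rational(-215244, 4015), Pow(5, Rational(1, 2))))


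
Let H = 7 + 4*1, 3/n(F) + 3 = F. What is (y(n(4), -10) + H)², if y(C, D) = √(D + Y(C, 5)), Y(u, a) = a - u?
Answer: 113 + 44*I*√2 ≈ 113.0 + 62.225*I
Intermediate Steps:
n(F) = 3/(-3 + F)
y(C, D) = √(5 + D - C) (y(C, D) = √(D + (5 - C)) = √(5 + D - C))
H = 11 (H = 7 + 4 = 11)
(y(n(4), -10) + H)² = (√(5 - 10 - 3/(-3 + 4)) + 11)² = (√(5 - 10 - 3/1) + 11)² = (√(5 - 10 - 3) + 11)² = (√(-8) + 11)² = (2*I*√2 + 11)² = (11 + 2*I*√2)²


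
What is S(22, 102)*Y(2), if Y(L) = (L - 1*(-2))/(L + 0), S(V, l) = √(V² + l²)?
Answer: 4*√2722 ≈ 208.69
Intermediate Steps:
Y(L) = (2 + L)/L (Y(L) = (L + 2)/L = (2 + L)/L)
S(22, 102)*Y(2) = √(22² + 102²)*((2 + 2)/2) = √(484 + 10404)*((½)*4) = √10888*2 = (2*√2722)*2 = 4*√2722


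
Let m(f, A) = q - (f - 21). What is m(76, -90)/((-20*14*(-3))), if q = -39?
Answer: -47/420 ≈ -0.11190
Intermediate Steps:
m(f, A) = -18 - f (m(f, A) = -39 - (f - 21) = -39 - (-21 + f) = -39 + (21 - f) = -18 - f)
m(76, -90)/((-20*14*(-3))) = (-18 - 1*76)/((-20*14*(-3))) = (-18 - 76)/((-280*(-3))) = -94/840 = -94*1/840 = -47/420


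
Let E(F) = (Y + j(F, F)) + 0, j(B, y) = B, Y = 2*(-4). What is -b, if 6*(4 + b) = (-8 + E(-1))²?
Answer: -265/6 ≈ -44.167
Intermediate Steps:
Y = -8
E(F) = -8 + F (E(F) = (-8 + F) + 0 = -8 + F)
b = 265/6 (b = -4 + (-8 + (-8 - 1))²/6 = -4 + (-8 - 9)²/6 = -4 + (⅙)*(-17)² = -4 + (⅙)*289 = -4 + 289/6 = 265/6 ≈ 44.167)
-b = -1*265/6 = -265/6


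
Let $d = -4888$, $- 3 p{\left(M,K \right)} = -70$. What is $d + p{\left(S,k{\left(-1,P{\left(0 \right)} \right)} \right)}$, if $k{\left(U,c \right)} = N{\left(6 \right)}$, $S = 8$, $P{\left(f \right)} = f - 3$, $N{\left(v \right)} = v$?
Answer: $- \frac{14594}{3} \approx -4864.7$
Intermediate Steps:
$P{\left(f \right)} = -3 + f$
$k{\left(U,c \right)} = 6$
$p{\left(M,K \right)} = \frac{70}{3}$ ($p{\left(M,K \right)} = \left(- \frac{1}{3}\right) \left(-70\right) = \frac{70}{3}$)
$d + p{\left(S,k{\left(-1,P{\left(0 \right)} \right)} \right)} = -4888 + \frac{70}{3} = - \frac{14594}{3}$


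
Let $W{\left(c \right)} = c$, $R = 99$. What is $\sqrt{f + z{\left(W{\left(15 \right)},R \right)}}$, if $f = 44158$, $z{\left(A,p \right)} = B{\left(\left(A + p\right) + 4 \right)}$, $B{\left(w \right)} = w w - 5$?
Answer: $9 \sqrt{717} \approx 240.99$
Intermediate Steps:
$B{\left(w \right)} = -5 + w^{2}$ ($B{\left(w \right)} = w^{2} - 5 = -5 + w^{2}$)
$z{\left(A,p \right)} = -5 + \left(4 + A + p\right)^{2}$ ($z{\left(A,p \right)} = -5 + \left(\left(A + p\right) + 4\right)^{2} = -5 + \left(4 + A + p\right)^{2}$)
$\sqrt{f + z{\left(W{\left(15 \right)},R \right)}} = \sqrt{44158 - \left(5 - \left(4 + 15 + 99\right)^{2}\right)} = \sqrt{44158 - \left(5 - 118^{2}\right)} = \sqrt{44158 + \left(-5 + 13924\right)} = \sqrt{44158 + 13919} = \sqrt{58077} = 9 \sqrt{717}$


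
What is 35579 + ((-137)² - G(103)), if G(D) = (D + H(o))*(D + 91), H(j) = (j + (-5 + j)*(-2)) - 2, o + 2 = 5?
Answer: 33396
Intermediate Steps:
o = 3 (o = -2 + 5 = 3)
H(j) = 8 - j (H(j) = (j + (10 - 2*j)) - 2 = (10 - j) - 2 = 8 - j)
G(D) = (5 + D)*(91 + D) (G(D) = (D + (8 - 1*3))*(D + 91) = (D + (8 - 3))*(91 + D) = (D + 5)*(91 + D) = (5 + D)*(91 + D))
35579 + ((-137)² - G(103)) = 35579 + ((-137)² - (455 + 103² + 96*103)) = 35579 + (18769 - (455 + 10609 + 9888)) = 35579 + (18769 - 1*20952) = 35579 + (18769 - 20952) = 35579 - 2183 = 33396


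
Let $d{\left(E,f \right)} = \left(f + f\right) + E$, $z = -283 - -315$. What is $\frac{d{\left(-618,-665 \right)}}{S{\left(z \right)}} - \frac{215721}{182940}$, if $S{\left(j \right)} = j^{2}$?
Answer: $- \frac{12026363}{3902720} \approx -3.0815$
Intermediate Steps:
$z = 32$ ($z = -283 + 315 = 32$)
$d{\left(E,f \right)} = E + 2 f$ ($d{\left(E,f \right)} = 2 f + E = E + 2 f$)
$\frac{d{\left(-618,-665 \right)}}{S{\left(z \right)}} - \frac{215721}{182940} = \frac{-618 + 2 \left(-665\right)}{32^{2}} - \frac{215721}{182940} = \frac{-618 - 1330}{1024} - \frac{71907}{60980} = \left(-1948\right) \frac{1}{1024} - \frac{71907}{60980} = - \frac{487}{256} - \frac{71907}{60980} = - \frac{12026363}{3902720}$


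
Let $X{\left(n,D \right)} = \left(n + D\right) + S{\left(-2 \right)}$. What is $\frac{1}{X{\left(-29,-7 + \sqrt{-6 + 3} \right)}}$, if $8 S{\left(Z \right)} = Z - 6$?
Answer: $- \frac{37}{1372} - \frac{i \sqrt{3}}{1372} \approx -0.026968 - 0.0012624 i$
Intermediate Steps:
$S{\left(Z \right)} = - \frac{3}{4} + \frac{Z}{8}$ ($S{\left(Z \right)} = \frac{Z - 6}{8} = \frac{-6 + Z}{8} = - \frac{3}{4} + \frac{Z}{8}$)
$X{\left(n,D \right)} = -1 + D + n$ ($X{\left(n,D \right)} = \left(n + D\right) + \left(- \frac{3}{4} + \frac{1}{8} \left(-2\right)\right) = \left(D + n\right) - 1 = -1 + D + n$)
$\frac{1}{X{\left(-29,-7 + \sqrt{-6 + 3} \right)}} = \frac{1}{-1 - \left(7 - \sqrt{-6 + 3}\right) - 29} = \frac{1}{-1 - \left(7 - \sqrt{-3}\right) - 29} = \frac{1}{-1 - \left(7 - i \sqrt{3}\right) - 29} = \frac{1}{-37 + i \sqrt{3}}$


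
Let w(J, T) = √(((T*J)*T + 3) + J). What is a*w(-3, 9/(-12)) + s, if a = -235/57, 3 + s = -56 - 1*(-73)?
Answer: 14 - 235*I*√3/76 ≈ 14.0 - 5.3557*I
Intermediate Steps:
s = 14 (s = -3 + (-56 - 1*(-73)) = -3 + (-56 + 73) = -3 + 17 = 14)
w(J, T) = √(3 + J + J*T²) (w(J, T) = √(((J*T)*T + 3) + J) = √((J*T² + 3) + J) = √((3 + J*T²) + J) = √(3 + J + J*T²))
a = -235/57 ≈ -4.1228
a*w(-3, 9/(-12)) + s = -235*√(3 - 3 - 3*(9/(-12))²)/57 + 14 = -235*√(3 - 3 - 3*(9*(-1/12))²)/57 + 14 = -235*√(3 - 3 - 3*(-¾)²)/57 + 14 = -235*√(3 - 3 - 3*9/16)/57 + 14 = -235*√(3 - 3 - 27/16)/57 + 14 = -235*I*√3/76 + 14 = 14 - 235*I*√3/76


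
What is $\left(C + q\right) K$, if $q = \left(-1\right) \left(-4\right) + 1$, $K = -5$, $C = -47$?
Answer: $210$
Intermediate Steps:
$q = 5$ ($q = 4 + 1 = 5$)
$\left(C + q\right) K = \left(-47 + 5\right) \left(-5\right) = \left(-42\right) \left(-5\right) = 210$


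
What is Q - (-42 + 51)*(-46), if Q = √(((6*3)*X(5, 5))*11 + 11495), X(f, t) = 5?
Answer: 414 + √12485 ≈ 525.74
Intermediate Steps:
Q = √12485 (Q = √(((6*3)*5)*11 + 11495) = √((18*5)*11 + 11495) = √(90*11 + 11495) = √(990 + 11495) = √12485 ≈ 111.74)
Q - (-42 + 51)*(-46) = √12485 - (-42 + 51)*(-46) = √12485 - 9*(-46) = √12485 - 1*(-414) = √12485 + 414 = 414 + √12485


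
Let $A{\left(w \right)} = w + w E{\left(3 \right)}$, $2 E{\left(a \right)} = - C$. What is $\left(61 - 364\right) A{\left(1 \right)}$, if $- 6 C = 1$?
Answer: $- \frac{1313}{4} \approx -328.25$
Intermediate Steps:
$C = - \frac{1}{6}$ ($C = \left(- \frac{1}{6}\right) 1 = - \frac{1}{6} \approx -0.16667$)
$E{\left(a \right)} = \frac{1}{12}$ ($E{\left(a \right)} = \frac{\left(-1\right) \left(- \frac{1}{6}\right)}{2} = \frac{1}{2} \cdot \frac{1}{6} = \frac{1}{12}$)
$A{\left(w \right)} = \frac{13 w}{12}$ ($A{\left(w \right)} = w + w \frac{1}{12} = w + \frac{w}{12} = \frac{13 w}{12}$)
$\left(61 - 364\right) A{\left(1 \right)} = \left(61 - 364\right) \frac{13}{12} \cdot 1 = \left(-303\right) \frac{13}{12} = - \frac{1313}{4}$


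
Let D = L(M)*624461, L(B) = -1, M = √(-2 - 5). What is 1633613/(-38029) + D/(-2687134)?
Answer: -4365989407773/102189018886 ≈ -42.725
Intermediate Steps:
M = I*√7 (M = √(-7) = I*√7 ≈ 2.6458*I)
D = -624461 (D = -1*624461 = -624461)
1633613/(-38029) + D/(-2687134) = 1633613/(-38029) - 624461/(-2687134) = 1633613*(-1/38029) - 624461*(-1/2687134) = -1633613/38029 + 624461/2687134 = -4365989407773/102189018886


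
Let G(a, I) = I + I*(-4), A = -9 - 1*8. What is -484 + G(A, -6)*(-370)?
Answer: -7144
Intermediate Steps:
A = -17 (A = -9 - 8 = -17)
G(a, I) = -3*I (G(a, I) = I - 4*I = -3*I)
-484 + G(A, -6)*(-370) = -484 - 3*(-6)*(-370) = -484 + 18*(-370) = -484 - 6660 = -7144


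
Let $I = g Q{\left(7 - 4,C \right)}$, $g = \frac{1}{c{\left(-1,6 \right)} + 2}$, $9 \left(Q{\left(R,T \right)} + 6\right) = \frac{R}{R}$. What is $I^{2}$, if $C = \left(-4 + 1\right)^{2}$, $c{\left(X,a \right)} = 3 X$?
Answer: $\frac{2809}{81} \approx 34.679$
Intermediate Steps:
$C = 9$ ($C = \left(-3\right)^{2} = 9$)
$Q{\left(R,T \right)} = - \frac{53}{9}$ ($Q{\left(R,T \right)} = -6 + \frac{R \frac{1}{R}}{9} = -6 + \frac{1}{9} \cdot 1 = -6 + \frac{1}{9} = - \frac{53}{9}$)
$g = -1$ ($g = \frac{1}{3 \left(-1\right) + 2} = \frac{1}{-3 + 2} = \frac{1}{-1} = -1$)
$I = \frac{53}{9}$ ($I = \left(-1\right) \left(- \frac{53}{9}\right) = \frac{53}{9} \approx 5.8889$)
$I^{2} = \left(\frac{53}{9}\right)^{2} = \frac{2809}{81}$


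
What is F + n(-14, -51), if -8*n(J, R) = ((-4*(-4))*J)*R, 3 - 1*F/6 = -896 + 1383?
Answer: -4332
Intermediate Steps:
F = -2904 (F = 18 - 6*(-896 + 1383) = 18 - 6*487 = 18 - 2922 = -2904)
n(J, R) = -2*J*R (n(J, R) = -(-4*(-4))*J*R/8 = -16*J*R/8 = -2*J*R)
F + n(-14, -51) = -2904 - 2*(-14)*(-51) = -2904 - 1428 = -4332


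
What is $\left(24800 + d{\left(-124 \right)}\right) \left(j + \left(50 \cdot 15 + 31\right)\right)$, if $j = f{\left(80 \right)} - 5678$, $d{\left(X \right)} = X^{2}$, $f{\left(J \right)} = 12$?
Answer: $-196259760$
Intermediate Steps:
$j = -5666$ ($j = 12 - 5678 = -5666$)
$\left(24800 + d{\left(-124 \right)}\right) \left(j + \left(50 \cdot 15 + 31\right)\right) = \left(24800 + \left(-124\right)^{2}\right) \left(-5666 + \left(50 \cdot 15 + 31\right)\right) = \left(24800 + 15376\right) \left(-5666 + \left(750 + 31\right)\right) = 40176 \left(-5666 + 781\right) = 40176 \left(-4885\right) = -196259760$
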